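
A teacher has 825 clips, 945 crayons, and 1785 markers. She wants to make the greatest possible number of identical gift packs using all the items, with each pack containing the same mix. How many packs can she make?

The pack count must divide each quantity, so the greatest is gcd(825, 945, 1785).
825 = 3 × 5^2 × 11
945 = 3^3 × 5 × 7
1785 = 3 × 5 × 7 × 17
gcd(825, 945, 1785) = 3 × 5 = 15.

15 packs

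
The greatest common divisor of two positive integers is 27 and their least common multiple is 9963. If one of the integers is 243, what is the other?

1107

For two integers, gcd × lcm = product, so the other is (27 × 9963) / 243 = 269001 / 243 = 1107.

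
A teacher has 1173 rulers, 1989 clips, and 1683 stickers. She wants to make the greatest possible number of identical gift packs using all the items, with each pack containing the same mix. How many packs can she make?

51 packs

The pack count must divide each quantity, so the greatest is gcd(1173, 1989, 1683).
1173 = 3 × 17 × 23
1989 = 3^2 × 13 × 17
1683 = 3^2 × 11 × 17
gcd(1173, 1989, 1683) = 3 × 17 = 51.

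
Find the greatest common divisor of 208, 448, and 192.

208 = 2^4 × 13
448 = 2^6 × 7
192 = 2^6 × 3
gcd(208, 448, 192) = 2^4 = 16.

16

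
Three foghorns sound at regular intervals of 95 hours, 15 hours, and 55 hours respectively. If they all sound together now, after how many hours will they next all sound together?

The first simultaneous occurrence is after LCM of the individual periods.
95 = 5 × 19
15 = 3 × 5
55 = 5 × 11
LCM(95, 15, 55) = 3 × 5 × 11 × 19 = 3135.

3135 hours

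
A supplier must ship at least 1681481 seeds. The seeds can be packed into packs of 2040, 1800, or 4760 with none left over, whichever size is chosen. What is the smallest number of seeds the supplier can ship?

1713600

The number of seeds must be a common multiple of 2040, 1800, and 4760, so a multiple of their LCM.
2040 = 2^3 × 3 × 5 × 17
1800 = 2^3 × 3^2 × 5^2
4760 = 2^3 × 5 × 7 × 17
LCM(2040, 1800, 4760) = 2^3 × 3^2 × 5^2 × 7 × 17 = 214200.
Smallest multiple of 214200 that is ≥ 1681481: ⌈1681481/214200⌉ × 214200 = 8 × 214200 = 1713600.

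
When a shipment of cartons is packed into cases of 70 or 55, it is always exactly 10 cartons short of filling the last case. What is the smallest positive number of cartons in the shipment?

760

Being 10 short of a full case of size k means N ≡ −10 (mod k), i.e. N + 10 is a multiple of each size.
70 = 2 × 5 × 7
55 = 5 × 11
LCM(70, 55) = 2 × 5 × 7 × 11 = 770.
Smallest positive N is 770 − 10 = 760.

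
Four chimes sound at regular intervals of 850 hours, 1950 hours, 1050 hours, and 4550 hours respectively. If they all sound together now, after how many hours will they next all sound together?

232050 hours

The first simultaneous occurrence is after LCM of the individual periods.
850 = 2 × 5^2 × 17
1950 = 2 × 3 × 5^2 × 13
1050 = 2 × 3 × 5^2 × 7
4550 = 2 × 5^2 × 7 × 13
LCM(850, 1950, 1050, 4550) = 2 × 3 × 5^2 × 7 × 13 × 17 = 232050.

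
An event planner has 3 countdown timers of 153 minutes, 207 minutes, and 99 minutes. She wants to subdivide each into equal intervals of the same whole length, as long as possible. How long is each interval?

The interval must divide each timer length; the longest such is the gcd.
153 = 3^2 × 17
207 = 3^2 × 23
99 = 3^2 × 11
gcd(153, 207, 99) = 3^2 = 9.

9 minutes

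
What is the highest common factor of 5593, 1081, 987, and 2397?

47

5593 = 7 × 17 × 47
1081 = 23 × 47
987 = 3 × 7 × 47
2397 = 3 × 17 × 47
gcd(5593, 1081, 987, 2397) = 47.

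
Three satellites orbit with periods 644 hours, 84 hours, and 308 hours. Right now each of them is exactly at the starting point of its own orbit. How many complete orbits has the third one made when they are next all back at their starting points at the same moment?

All finish a whole number of cycles simultaneously at t = LCM of the periods.
644 = 2^2 × 7 × 23
84 = 2^2 × 3 × 7
308 = 2^2 × 7 × 11
LCM(644, 84, 308) = 2^2 × 3 × 7 × 11 × 23 = 21252.
Orbits for period 308: 21252 / 308 = 69.

69 orbits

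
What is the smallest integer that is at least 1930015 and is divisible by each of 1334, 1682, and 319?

The integer must be a common multiple of 1334, 1682, and 319, so a multiple of their LCM.
1334 = 2 × 23 × 29
1682 = 2 × 29^2
319 = 11 × 29
LCM(1334, 1682, 319) = 2 × 11 × 23 × 29^2 = 425546.
Smallest multiple of 425546 that is ≥ 1930015: ⌈1930015/425546⌉ × 425546 = 5 × 425546 = 2127730.

2127730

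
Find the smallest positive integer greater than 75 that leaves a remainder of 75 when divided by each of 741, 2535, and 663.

N − 75 must be a common multiple of 741, 2535, and 663.
741 = 3 × 13 × 19
2535 = 3 × 5 × 13^2
663 = 3 × 13 × 17
LCM(741, 2535, 663) = 3 × 5 × 13^2 × 17 × 19 = 818805.
Smallest N > 75 is LCM + 75 = 818805 + 75 = 818880.

818880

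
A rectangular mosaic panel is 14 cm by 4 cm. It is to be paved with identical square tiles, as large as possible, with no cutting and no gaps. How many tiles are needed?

Tile side = gcd(14, 4).
14 = 2 × 7
4 = 2^2
gcd(14, 4) = 2.
Tiles: (14/2) × (4/2) = 7 × 2 = 14.

14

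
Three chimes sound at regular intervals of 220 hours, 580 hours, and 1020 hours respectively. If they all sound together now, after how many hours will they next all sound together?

325380 hours

The first simultaneous occurrence is after LCM of the individual periods.
220 = 2^2 × 5 × 11
580 = 2^2 × 5 × 29
1020 = 2^2 × 3 × 5 × 17
LCM(220, 580, 1020) = 2^2 × 3 × 5 × 11 × 17 × 29 = 325380.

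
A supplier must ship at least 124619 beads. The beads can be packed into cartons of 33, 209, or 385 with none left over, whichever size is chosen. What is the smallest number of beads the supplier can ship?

131670

The number of beads must be a common multiple of 33, 209, and 385, so a multiple of their LCM.
33 = 3 × 11
209 = 11 × 19
385 = 5 × 7 × 11
LCM(33, 209, 385) = 3 × 5 × 7 × 11 × 19 = 21945.
Smallest multiple of 21945 that is ≥ 124619: ⌈124619/21945⌉ × 21945 = 6 × 21945 = 131670.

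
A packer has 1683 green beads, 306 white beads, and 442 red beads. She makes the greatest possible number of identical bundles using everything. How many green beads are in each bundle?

99

Number of bundles = gcd(1683, 306, 442).
1683 = 3^2 × 11 × 17
306 = 2 × 3^2 × 17
442 = 2 × 13 × 17
gcd(1683, 306, 442) = 17.
green beads per bundle = 1683 / 17 = 99.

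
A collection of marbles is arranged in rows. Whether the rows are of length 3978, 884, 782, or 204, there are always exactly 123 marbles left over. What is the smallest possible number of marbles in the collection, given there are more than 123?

183111

N − 123 must be a common multiple of 3978, 884, 782, and 204.
3978 = 2 × 3^2 × 13 × 17
884 = 2^2 × 13 × 17
782 = 2 × 17 × 23
204 = 2^2 × 3 × 17
LCM(3978, 884, 782, 204) = 2^2 × 3^2 × 13 × 17 × 23 = 182988.
Smallest N > 123 is LCM + 123 = 182988 + 123 = 183111.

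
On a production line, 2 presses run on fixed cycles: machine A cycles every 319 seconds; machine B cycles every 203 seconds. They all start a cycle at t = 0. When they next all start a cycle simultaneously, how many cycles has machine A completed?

7 cycles

The first common completion time is the LCM of the periods.
319 = 11 × 29
203 = 7 × 29
LCM(319, 203) = 7 × 11 × 29 = 2233.
Cycles for period 319: 2233 / 319 = 7.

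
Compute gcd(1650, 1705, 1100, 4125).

55

1650 = 2 × 3 × 5^2 × 11
1705 = 5 × 11 × 31
1100 = 2^2 × 5^2 × 11
4125 = 3 × 5^3 × 11
gcd(1650, 1705, 1100, 4125) = 5 × 11 = 55.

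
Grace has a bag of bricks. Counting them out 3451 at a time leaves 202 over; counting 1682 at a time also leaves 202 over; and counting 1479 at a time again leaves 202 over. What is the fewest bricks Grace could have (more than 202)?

600676

N − 202 must be a common multiple of 3451, 1682, and 1479.
3451 = 7 × 17 × 29
1682 = 2 × 29^2
1479 = 3 × 17 × 29
LCM(3451, 1682, 1479) = 2 × 3 × 7 × 17 × 29^2 = 600474.
Smallest N > 202 is LCM + 202 = 600474 + 202 = 600676.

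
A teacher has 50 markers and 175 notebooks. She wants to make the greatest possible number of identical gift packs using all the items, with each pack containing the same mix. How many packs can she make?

The pack count must divide each quantity, so the greatest is gcd(50, 175).
50 = 2 × 5^2
175 = 5^2 × 7
gcd(50, 175) = 5^2 = 25.

25 packs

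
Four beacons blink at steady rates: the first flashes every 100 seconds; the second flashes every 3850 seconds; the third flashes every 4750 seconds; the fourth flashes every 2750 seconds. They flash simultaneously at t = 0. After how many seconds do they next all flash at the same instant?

731500 seconds

They coincide at every common multiple of the periods; the first is the LCM.
100 = 2^2 × 5^2
3850 = 2 × 5^2 × 7 × 11
4750 = 2 × 5^3 × 19
2750 = 2 × 5^3 × 11
LCM(100, 3850, 4750, 2750) = 2^2 × 5^3 × 7 × 11 × 19 = 731500.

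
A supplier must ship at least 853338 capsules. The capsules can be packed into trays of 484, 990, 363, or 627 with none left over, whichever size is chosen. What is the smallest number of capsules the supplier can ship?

The number of capsules must be a common multiple of 484, 990, 363, and 627, so a multiple of their LCM.
484 = 2^2 × 11^2
990 = 2 × 3^2 × 5 × 11
363 = 3 × 11^2
627 = 3 × 11 × 19
LCM(484, 990, 363, 627) = 2^2 × 3^2 × 5 × 11^2 × 19 = 413820.
Smallest multiple of 413820 that is ≥ 853338: ⌈853338/413820⌉ × 413820 = 3 × 413820 = 1241460.

1241460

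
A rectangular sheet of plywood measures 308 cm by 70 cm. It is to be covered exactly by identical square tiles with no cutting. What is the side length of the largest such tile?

14 cm

The tile side must divide both 308 and 70, so the largest is their gcd.
308 = 2^2 × 7 × 11
70 = 2 × 5 × 7
gcd(308, 70) = 2 × 7 = 14.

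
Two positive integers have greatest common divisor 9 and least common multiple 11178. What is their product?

100602

For any two positive integers, gcd × lcm = product = 9 × 11178 = 100602.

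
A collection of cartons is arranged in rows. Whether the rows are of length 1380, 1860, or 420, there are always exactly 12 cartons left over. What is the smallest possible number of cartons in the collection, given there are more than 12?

N − 12 must be a common multiple of 1380, 1860, and 420.
1380 = 2^2 × 3 × 5 × 23
1860 = 2^2 × 3 × 5 × 31
420 = 2^2 × 3 × 5 × 7
LCM(1380, 1860, 420) = 2^2 × 3 × 5 × 7 × 23 × 31 = 299460.
Smallest N > 12 is LCM + 12 = 299460 + 12 = 299472.

299472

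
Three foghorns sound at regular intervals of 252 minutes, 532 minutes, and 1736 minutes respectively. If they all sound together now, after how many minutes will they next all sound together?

We need the least common multiple of the intervals.
252 = 2^2 × 3^2 × 7
532 = 2^2 × 7 × 19
1736 = 2^3 × 7 × 31
LCM(252, 532, 1736) = 2^3 × 3^2 × 7 × 19 × 31 = 296856.

296856 minutes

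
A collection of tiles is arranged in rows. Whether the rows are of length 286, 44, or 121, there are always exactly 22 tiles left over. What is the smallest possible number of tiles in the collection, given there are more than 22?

6314

N − 22 must be a common multiple of 286, 44, and 121.
286 = 2 × 11 × 13
44 = 2^2 × 11
121 = 11^2
LCM(286, 44, 121) = 2^2 × 11^2 × 13 = 6292.
Smallest N > 22 is LCM + 22 = 6292 + 22 = 6314.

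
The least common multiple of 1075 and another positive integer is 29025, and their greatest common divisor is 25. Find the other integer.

675

gcd × lcm = product of the two integers, so the other integer is (25 × 29025) / 1075 = 675.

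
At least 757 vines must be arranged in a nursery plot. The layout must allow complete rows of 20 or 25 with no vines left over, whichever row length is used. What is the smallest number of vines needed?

800

The number of vines must be a common multiple of 20 and 25, so a multiple of their LCM.
20 = 2^2 × 5
25 = 5^2
LCM(20, 25) = 2^2 × 5^2 = 100.
Smallest multiple of 100 that is ≥ 757: ⌈757/100⌉ × 100 = 8 × 100 = 800.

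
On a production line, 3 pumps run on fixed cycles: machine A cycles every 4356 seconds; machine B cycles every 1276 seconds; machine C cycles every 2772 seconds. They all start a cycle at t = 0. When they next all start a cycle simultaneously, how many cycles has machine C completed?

The first common completion time is the LCM of the periods.
4356 = 2^2 × 3^2 × 11^2
1276 = 2^2 × 11 × 29
2772 = 2^2 × 3^2 × 7 × 11
LCM(4356, 1276, 2772) = 2^2 × 3^2 × 7 × 11^2 × 29 = 884268.
Cycles for period 2772: 884268 / 2772 = 319.

319 cycles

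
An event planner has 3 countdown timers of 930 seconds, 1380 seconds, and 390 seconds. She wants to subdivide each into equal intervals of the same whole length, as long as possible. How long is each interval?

The interval must divide each timer length; the longest such is the gcd.
930 = 2 × 3 × 5 × 31
1380 = 2^2 × 3 × 5 × 23
390 = 2 × 3 × 5 × 13
gcd(930, 1380, 390) = 2 × 3 × 5 = 30.

30 seconds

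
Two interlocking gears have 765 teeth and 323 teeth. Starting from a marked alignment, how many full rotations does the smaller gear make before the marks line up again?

All finish a whole number of cycles simultaneously at t = LCM of the periods.
765 = 3^2 × 5 × 17
323 = 17 × 19
LCM(765, 323) = 3^2 × 5 × 17 × 19 = 14535.
Rotations for period 323: 14535 / 323 = 45.

45 rotations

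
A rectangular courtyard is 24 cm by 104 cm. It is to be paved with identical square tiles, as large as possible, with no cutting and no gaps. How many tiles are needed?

Tile side = gcd(24, 104).
24 = 2^3 × 3
104 = 2^3 × 13
gcd(24, 104) = 2^3 = 8.
Tiles: (24/8) × (104/8) = 3 × 13 = 39.

39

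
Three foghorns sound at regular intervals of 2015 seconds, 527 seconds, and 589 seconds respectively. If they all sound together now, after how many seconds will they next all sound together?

650845 seconds

The first simultaneous occurrence is after LCM of the individual periods.
2015 = 5 × 13 × 31
527 = 17 × 31
589 = 19 × 31
LCM(2015, 527, 589) = 5 × 13 × 17 × 19 × 31 = 650845.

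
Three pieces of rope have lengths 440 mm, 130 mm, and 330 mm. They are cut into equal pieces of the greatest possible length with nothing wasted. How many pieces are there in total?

90

Piece length = gcd(440, 130, 330).
440 = 2^3 × 5 × 11
130 = 2 × 5 × 13
330 = 2 × 3 × 5 × 11
gcd(440, 130, 330) = 2 × 5 = 10.
Total pieces = 440/10 + 130/10 + 330/10 = 44 + 13 + 33 = 90.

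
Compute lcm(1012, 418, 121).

1012 = 2^2 × 11 × 23
418 = 2 × 11 × 19
121 = 11^2
LCM(1012, 418, 121) = 2^2 × 11^2 × 19 × 23 = 211508.

211508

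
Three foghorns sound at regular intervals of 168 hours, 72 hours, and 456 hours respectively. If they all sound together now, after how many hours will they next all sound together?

We need the least common multiple of the intervals.
168 = 2^3 × 3 × 7
72 = 2^3 × 3^2
456 = 2^3 × 3 × 19
LCM(168, 72, 456) = 2^3 × 3^2 × 7 × 19 = 9576.

9576 hours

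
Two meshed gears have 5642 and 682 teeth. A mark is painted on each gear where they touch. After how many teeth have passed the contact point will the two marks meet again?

62062 teeth

They coincide at every common multiple of the periods; the first is the LCM.
5642 = 2 × 7 × 13 × 31
682 = 2 × 11 × 31
LCM(5642, 682) = 2 × 7 × 11 × 13 × 31 = 62062.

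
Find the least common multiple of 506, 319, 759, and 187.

748374

506 = 2 × 11 × 23
319 = 11 × 29
759 = 3 × 11 × 23
187 = 11 × 17
LCM(506, 319, 759, 187) = 2 × 3 × 11 × 17 × 23 × 29 = 748374.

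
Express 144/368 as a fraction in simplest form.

9/23

144 = 2^4 × 3^2
368 = 2^4 × 23
gcd(144, 368) = 2^4 = 16.
Divide numerator and denominator by 16: 144/368 = 9/23.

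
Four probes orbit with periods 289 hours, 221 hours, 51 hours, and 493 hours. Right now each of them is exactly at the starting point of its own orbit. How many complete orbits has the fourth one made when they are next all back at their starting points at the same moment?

All finish a whole number of cycles simultaneously at t = LCM of the periods.
289 = 17^2
221 = 13 × 17
51 = 3 × 17
493 = 17 × 29
LCM(289, 221, 51, 493) = 3 × 13 × 17^2 × 29 = 326859.
Orbits for period 493: 326859 / 493 = 663.

663 orbits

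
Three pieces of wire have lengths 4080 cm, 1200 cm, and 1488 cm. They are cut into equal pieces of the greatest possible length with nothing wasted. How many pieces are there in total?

Piece length = gcd(4080, 1200, 1488).
4080 = 2^4 × 3 × 5 × 17
1200 = 2^4 × 3 × 5^2
1488 = 2^4 × 3 × 31
gcd(4080, 1200, 1488) = 2^4 × 3 = 48.
Total pieces = 4080/48 + 1200/48 + 1488/48 = 85 + 25 + 31 = 141.

141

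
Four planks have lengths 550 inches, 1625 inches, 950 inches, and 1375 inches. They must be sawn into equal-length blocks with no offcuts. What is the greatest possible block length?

25 inches

This is the greatest common divisor of 550, 1625, 950, and 1375.
550 = 2 × 5^2 × 11
1625 = 5^3 × 13
950 = 2 × 5^2 × 19
1375 = 5^3 × 11
gcd(550, 1625, 950, 1375) = 5^2 = 25.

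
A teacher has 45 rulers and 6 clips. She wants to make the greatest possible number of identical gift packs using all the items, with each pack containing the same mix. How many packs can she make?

3 packs

The pack count must divide each quantity, so the greatest is gcd(45, 6).
45 = 3^2 × 5
6 = 2 × 3
gcd(45, 6) = 3.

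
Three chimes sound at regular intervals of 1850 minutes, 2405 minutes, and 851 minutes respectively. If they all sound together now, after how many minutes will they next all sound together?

We need the least common multiple of the intervals.
1850 = 2 × 5^2 × 37
2405 = 5 × 13 × 37
851 = 23 × 37
LCM(1850, 2405, 851) = 2 × 5^2 × 13 × 23 × 37 = 553150.

553150 minutes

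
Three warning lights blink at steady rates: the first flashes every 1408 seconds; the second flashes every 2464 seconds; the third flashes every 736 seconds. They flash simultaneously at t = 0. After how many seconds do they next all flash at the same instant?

226688 seconds

We need the least common multiple of the intervals.
1408 = 2^7 × 11
2464 = 2^5 × 7 × 11
736 = 2^5 × 23
LCM(1408, 2464, 736) = 2^7 × 7 × 11 × 23 = 226688.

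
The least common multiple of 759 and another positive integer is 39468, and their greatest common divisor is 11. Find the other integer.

572

gcd × lcm = product of the two integers, so the other integer is (11 × 39468) / 759 = 572.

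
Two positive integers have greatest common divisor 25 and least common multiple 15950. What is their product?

For any two positive integers, gcd × lcm = product = 25 × 15950 = 398750.

398750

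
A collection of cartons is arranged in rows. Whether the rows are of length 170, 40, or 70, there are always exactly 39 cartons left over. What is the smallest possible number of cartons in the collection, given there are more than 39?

4799

N − 39 must be a common multiple of 170, 40, and 70.
170 = 2 × 5 × 17
40 = 2^3 × 5
70 = 2 × 5 × 7
LCM(170, 40, 70) = 2^3 × 5 × 7 × 17 = 4760.
Smallest N > 39 is LCM + 39 = 4760 + 39 = 4799.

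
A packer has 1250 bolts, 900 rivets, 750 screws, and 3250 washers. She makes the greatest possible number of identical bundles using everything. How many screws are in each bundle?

Number of bundles = gcd(1250, 900, 750, 3250).
1250 = 2 × 5^4
900 = 2^2 × 3^2 × 5^2
750 = 2 × 3 × 5^3
3250 = 2 × 5^3 × 13
gcd(1250, 900, 750, 3250) = 2 × 5^2 = 50.
screws per bundle = 750 / 50 = 15.

15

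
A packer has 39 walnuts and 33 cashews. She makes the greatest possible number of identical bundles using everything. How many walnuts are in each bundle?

Number of bundles = gcd(39, 33).
39 = 3 × 13
33 = 3 × 11
gcd(39, 33) = 3.
walnuts per bundle = 39 / 3 = 13.

13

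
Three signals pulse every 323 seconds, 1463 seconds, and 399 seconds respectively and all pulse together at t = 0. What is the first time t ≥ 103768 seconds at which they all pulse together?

Joint pulses occur at multiples of LCM(323, 1463, 399).
323 = 17 × 19
1463 = 7 × 11 × 19
399 = 3 × 7 × 19
LCM(323, 1463, 399) = 3 × 7 × 11 × 17 × 19 = 74613.
Smallest multiple of 74613 that is ≥ 103768: ⌈103768/74613⌉ × 74613 = 2 × 74613 = 149226.

149226 seconds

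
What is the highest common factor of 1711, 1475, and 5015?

59

1711 = 29 × 59
1475 = 5^2 × 59
5015 = 5 × 17 × 59
gcd(1711, 1475, 5015) = 59.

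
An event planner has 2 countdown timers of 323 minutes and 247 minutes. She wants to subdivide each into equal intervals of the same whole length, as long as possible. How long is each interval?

The interval must divide each timer length; the longest such is the gcd.
323 = 17 × 19
247 = 13 × 19
gcd(323, 247) = 19.

19 minutes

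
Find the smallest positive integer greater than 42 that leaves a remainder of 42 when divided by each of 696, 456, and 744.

409986

N − 42 must be a common multiple of 696, 456, and 744.
696 = 2^3 × 3 × 29
456 = 2^3 × 3 × 19
744 = 2^3 × 3 × 31
LCM(696, 456, 744) = 2^3 × 3 × 19 × 29 × 31 = 409944.
Smallest N > 42 is LCM + 42 = 409944 + 42 = 409986.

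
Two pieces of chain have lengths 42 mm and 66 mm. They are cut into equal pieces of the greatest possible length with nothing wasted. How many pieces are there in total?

Piece length = gcd(42, 66).
42 = 2 × 3 × 7
66 = 2 × 3 × 11
gcd(42, 66) = 2 × 3 = 6.
Total pieces = 42/6 + 66/6 = 7 + 11 = 18.

18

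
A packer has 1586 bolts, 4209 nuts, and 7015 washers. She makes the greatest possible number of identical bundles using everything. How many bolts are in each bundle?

Number of bundles = gcd(1586, 4209, 7015).
1586 = 2 × 13 × 61
4209 = 3 × 23 × 61
7015 = 5 × 23 × 61
gcd(1586, 4209, 7015) = 61.
bolts per bundle = 1586 / 61 = 26.

26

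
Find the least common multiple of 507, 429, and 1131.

161733

507 = 3 × 13^2
429 = 3 × 11 × 13
1131 = 3 × 13 × 29
LCM(507, 429, 1131) = 3 × 11 × 13^2 × 29 = 161733.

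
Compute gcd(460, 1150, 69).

23

460 = 2^2 × 5 × 23
1150 = 2 × 5^2 × 23
69 = 3 × 23
gcd(460, 1150, 69) = 23.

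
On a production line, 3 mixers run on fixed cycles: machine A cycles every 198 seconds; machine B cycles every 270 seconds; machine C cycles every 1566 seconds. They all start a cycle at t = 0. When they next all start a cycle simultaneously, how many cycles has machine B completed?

The first common completion time is the LCM of the periods.
198 = 2 × 3^2 × 11
270 = 2 × 3^3 × 5
1566 = 2 × 3^3 × 29
LCM(198, 270, 1566) = 2 × 3^3 × 5 × 11 × 29 = 86130.
Cycles for period 270: 86130 / 270 = 319.

319 cycles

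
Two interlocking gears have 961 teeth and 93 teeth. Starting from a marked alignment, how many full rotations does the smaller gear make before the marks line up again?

31 rotations

All finish a whole number of cycles simultaneously at t = LCM of the periods.
961 = 31^2
93 = 3 × 31
LCM(961, 93) = 3 × 31^2 = 2883.
Rotations for period 93: 2883 / 93 = 31.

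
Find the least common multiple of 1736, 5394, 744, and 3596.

151032

1736 = 2^3 × 7 × 31
5394 = 2 × 3 × 29 × 31
744 = 2^3 × 3 × 31
3596 = 2^2 × 29 × 31
LCM(1736, 5394, 744, 3596) = 2^3 × 3 × 7 × 29 × 31 = 151032.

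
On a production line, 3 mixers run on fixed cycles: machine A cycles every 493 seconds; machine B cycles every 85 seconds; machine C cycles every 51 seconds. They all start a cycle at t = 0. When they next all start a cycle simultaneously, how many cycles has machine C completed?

They are all back at their starting positions together after one LCM of the periods.
493 = 17 × 29
85 = 5 × 17
51 = 3 × 17
LCM(493, 85, 51) = 3 × 5 × 17 × 29 = 7395.
Cycles for period 51: 7395 / 51 = 145.

145 cycles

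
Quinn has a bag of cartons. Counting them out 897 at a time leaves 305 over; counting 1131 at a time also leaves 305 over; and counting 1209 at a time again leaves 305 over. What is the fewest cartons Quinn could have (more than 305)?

806708

N − 305 must be a common multiple of 897, 1131, and 1209.
897 = 3 × 13 × 23
1131 = 3 × 13 × 29
1209 = 3 × 13 × 31
LCM(897, 1131, 1209) = 3 × 13 × 23 × 29 × 31 = 806403.
Smallest N > 305 is LCM + 305 = 806403 + 305 = 806708.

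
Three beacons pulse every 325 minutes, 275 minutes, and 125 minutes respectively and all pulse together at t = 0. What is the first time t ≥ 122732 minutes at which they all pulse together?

Joint pulses occur at multiples of LCM(325, 275, 125).
325 = 5^2 × 13
275 = 5^2 × 11
125 = 5^3
LCM(325, 275, 125) = 5^3 × 11 × 13 = 17875.
Smallest multiple of 17875 that is ≥ 122732: ⌈122732/17875⌉ × 17875 = 7 × 17875 = 125125.

125125 minutes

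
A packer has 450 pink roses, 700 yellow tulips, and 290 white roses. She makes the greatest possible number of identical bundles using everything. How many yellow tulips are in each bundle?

Number of bundles = gcd(450, 700, 290).
450 = 2 × 3^2 × 5^2
700 = 2^2 × 5^2 × 7
290 = 2 × 5 × 29
gcd(450, 700, 290) = 2 × 5 = 10.
yellow tulips per bundle = 700 / 10 = 70.

70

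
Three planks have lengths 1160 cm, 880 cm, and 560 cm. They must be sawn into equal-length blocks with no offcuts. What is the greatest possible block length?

The block length must divide every plank, so the greatest is gcd(1160, 880, 560).
1160 = 2^3 × 5 × 29
880 = 2^4 × 5 × 11
560 = 2^4 × 5 × 7
gcd(1160, 880, 560) = 2^3 × 5 = 40.

40 cm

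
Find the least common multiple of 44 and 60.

660

44 = 2^2 × 11
60 = 2^2 × 3 × 5
LCM(44, 60) = 2^2 × 3 × 5 × 11 = 660.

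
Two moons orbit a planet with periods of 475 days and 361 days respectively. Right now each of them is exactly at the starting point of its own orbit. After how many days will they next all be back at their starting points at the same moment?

The first simultaneous occurrence is after LCM of the individual periods.
475 = 5^2 × 19
361 = 19^2
LCM(475, 361) = 5^2 × 19^2 = 9025.

9025 days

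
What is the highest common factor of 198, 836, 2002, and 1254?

22

198 = 2 × 3^2 × 11
836 = 2^2 × 11 × 19
2002 = 2 × 7 × 11 × 13
1254 = 2 × 3 × 11 × 19
gcd(198, 836, 2002, 1254) = 2 × 11 = 22.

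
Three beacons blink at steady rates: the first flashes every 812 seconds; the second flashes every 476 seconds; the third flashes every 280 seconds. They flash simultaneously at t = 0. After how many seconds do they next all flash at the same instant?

We need the least common multiple of the intervals.
812 = 2^2 × 7 × 29
476 = 2^2 × 7 × 17
280 = 2^3 × 5 × 7
LCM(812, 476, 280) = 2^3 × 5 × 7 × 17 × 29 = 138040.

138040 seconds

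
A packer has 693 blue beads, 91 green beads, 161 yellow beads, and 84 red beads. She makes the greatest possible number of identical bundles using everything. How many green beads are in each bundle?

13

Number of bundles = gcd(693, 91, 161, 84).
693 = 3^2 × 7 × 11
91 = 7 × 13
161 = 7 × 23
84 = 2^2 × 3 × 7
gcd(693, 91, 161, 84) = 7.
green beads per bundle = 91 / 7 = 13.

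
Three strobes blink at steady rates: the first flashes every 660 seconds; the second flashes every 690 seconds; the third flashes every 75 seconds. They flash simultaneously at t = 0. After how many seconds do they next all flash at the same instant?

75900 seconds

They coincide at every common multiple of the periods; the first is the LCM.
660 = 2^2 × 3 × 5 × 11
690 = 2 × 3 × 5 × 23
75 = 3 × 5^2
LCM(660, 690, 75) = 2^2 × 3 × 5^2 × 11 × 23 = 75900.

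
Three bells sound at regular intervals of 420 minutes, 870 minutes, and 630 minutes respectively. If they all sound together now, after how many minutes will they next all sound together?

36540 minutes

They coincide at every common multiple of the periods; the first is the LCM.
420 = 2^2 × 3 × 5 × 7
870 = 2 × 3 × 5 × 29
630 = 2 × 3^2 × 5 × 7
LCM(420, 870, 630) = 2^2 × 3^2 × 5 × 7 × 29 = 36540.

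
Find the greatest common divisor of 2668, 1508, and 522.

2668 = 2^2 × 23 × 29
1508 = 2^2 × 13 × 29
522 = 2 × 3^2 × 29
gcd(2668, 1508, 522) = 2 × 29 = 58.

58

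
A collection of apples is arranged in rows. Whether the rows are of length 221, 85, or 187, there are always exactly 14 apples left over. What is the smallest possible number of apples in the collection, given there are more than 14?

12169

N − 14 must be a common multiple of 221, 85, and 187.
221 = 13 × 17
85 = 5 × 17
187 = 11 × 17
LCM(221, 85, 187) = 5 × 11 × 13 × 17 = 12155.
Smallest N > 14 is LCM + 14 = 12155 + 14 = 12169.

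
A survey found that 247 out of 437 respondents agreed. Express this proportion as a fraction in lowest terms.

13/23

247 = 13 × 19
437 = 19 × 23
gcd(247, 437) = 19.
Divide numerator and denominator by 19: 247/437 = 13/23.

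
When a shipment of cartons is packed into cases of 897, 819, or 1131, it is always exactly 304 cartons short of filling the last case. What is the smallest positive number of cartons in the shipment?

Being 304 short of a full case of size k means N ≡ −304 (mod k), i.e. N + 304 is a multiple of each size.
897 = 3 × 13 × 23
819 = 3^2 × 7 × 13
1131 = 3 × 13 × 29
LCM(897, 819, 1131) = 3^2 × 7 × 13 × 23 × 29 = 546273.
Smallest positive N is 546273 − 304 = 545969.

545969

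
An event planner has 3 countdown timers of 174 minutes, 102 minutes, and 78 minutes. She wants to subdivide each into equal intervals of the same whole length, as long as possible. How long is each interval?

6 minutes

The interval must divide each timer length; the longest such is the gcd.
174 = 2 × 3 × 29
102 = 2 × 3 × 17
78 = 2 × 3 × 13
gcd(174, 102, 78) = 2 × 3 = 6.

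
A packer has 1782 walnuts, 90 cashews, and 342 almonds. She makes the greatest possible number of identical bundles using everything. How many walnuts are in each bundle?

99

Number of bundles = gcd(1782, 90, 342).
1782 = 2 × 3^4 × 11
90 = 2 × 3^2 × 5
342 = 2 × 3^2 × 19
gcd(1782, 90, 342) = 2 × 3^2 = 18.
walnuts per bundle = 1782 / 18 = 99.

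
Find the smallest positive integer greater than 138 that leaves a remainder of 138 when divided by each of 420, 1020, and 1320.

157218

N − 138 must be a common multiple of 420, 1020, and 1320.
420 = 2^2 × 3 × 5 × 7
1020 = 2^2 × 3 × 5 × 17
1320 = 2^3 × 3 × 5 × 11
LCM(420, 1020, 1320) = 2^3 × 3 × 5 × 7 × 11 × 17 = 157080.
Smallest N > 138 is LCM + 138 = 157080 + 138 = 157218.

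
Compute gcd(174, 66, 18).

174 = 2 × 3 × 29
66 = 2 × 3 × 11
18 = 2 × 3^2
gcd(174, 66, 18) = 2 × 3 = 6.

6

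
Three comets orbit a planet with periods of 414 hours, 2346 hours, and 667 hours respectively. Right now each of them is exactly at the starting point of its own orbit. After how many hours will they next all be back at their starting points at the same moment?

They coincide at every common multiple of the periods; the first is the LCM.
414 = 2 × 3^2 × 23
2346 = 2 × 3 × 17 × 23
667 = 23 × 29
LCM(414, 2346, 667) = 2 × 3^2 × 17 × 23 × 29 = 204102.

204102 hours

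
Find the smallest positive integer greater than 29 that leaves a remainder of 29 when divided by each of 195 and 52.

N − 29 must be a common multiple of 195 and 52.
195 = 3 × 5 × 13
52 = 2^2 × 13
LCM(195, 52) = 2^2 × 3 × 5 × 13 = 780.
Smallest N > 29 is LCM + 29 = 780 + 29 = 809.

809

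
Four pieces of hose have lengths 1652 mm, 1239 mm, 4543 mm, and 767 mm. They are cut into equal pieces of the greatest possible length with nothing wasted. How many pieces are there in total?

Piece length = gcd(1652, 1239, 4543, 767).
1652 = 2^2 × 7 × 59
1239 = 3 × 7 × 59
4543 = 7 × 11 × 59
767 = 13 × 59
gcd(1652, 1239, 4543, 767) = 59.
Total pieces = 1652/59 + 1239/59 + 4543/59 + 767/59 = 28 + 21 + 77 + 13 = 139.

139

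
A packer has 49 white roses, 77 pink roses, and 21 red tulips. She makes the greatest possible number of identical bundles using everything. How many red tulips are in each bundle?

Number of bundles = gcd(49, 77, 21).
49 = 7^2
77 = 7 × 11
21 = 3 × 7
gcd(49, 77, 21) = 7.
red tulips per bundle = 21 / 7 = 3.

3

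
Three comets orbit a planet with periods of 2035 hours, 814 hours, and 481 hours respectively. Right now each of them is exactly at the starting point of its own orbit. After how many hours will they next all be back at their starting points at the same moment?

They coincide at every common multiple of the periods; the first is the LCM.
2035 = 5 × 11 × 37
814 = 2 × 11 × 37
481 = 13 × 37
LCM(2035, 814, 481) = 2 × 5 × 11 × 13 × 37 = 52910.

52910 hours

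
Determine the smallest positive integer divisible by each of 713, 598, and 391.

315146

713 = 23 × 31
598 = 2 × 13 × 23
391 = 17 × 23
LCM(713, 598, 391) = 2 × 13 × 17 × 23 × 31 = 315146.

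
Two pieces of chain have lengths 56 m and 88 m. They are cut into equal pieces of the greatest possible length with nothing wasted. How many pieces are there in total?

18

Piece length = gcd(56, 88).
56 = 2^3 × 7
88 = 2^3 × 11
gcd(56, 88) = 2^3 = 8.
Total pieces = 56/8 + 88/8 = 7 + 11 = 18.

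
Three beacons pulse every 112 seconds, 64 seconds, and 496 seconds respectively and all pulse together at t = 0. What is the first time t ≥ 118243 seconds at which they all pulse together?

Joint pulses occur at multiples of LCM(112, 64, 496).
112 = 2^4 × 7
64 = 2^6
496 = 2^4 × 31
LCM(112, 64, 496) = 2^6 × 7 × 31 = 13888.
Smallest multiple of 13888 that is ≥ 118243: ⌈118243/13888⌉ × 13888 = 9 × 13888 = 124992.

124992 seconds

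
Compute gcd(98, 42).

14

98 = 2 × 7^2
42 = 2 × 3 × 7
gcd(98, 42) = 2 × 7 = 14.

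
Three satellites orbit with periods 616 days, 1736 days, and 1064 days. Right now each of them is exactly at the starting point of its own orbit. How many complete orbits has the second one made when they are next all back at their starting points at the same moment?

They are all back at their starting positions together after one LCM of the periods.
616 = 2^3 × 7 × 11
1736 = 2^3 × 7 × 31
1064 = 2^3 × 7 × 19
LCM(616, 1736, 1064) = 2^3 × 7 × 11 × 19 × 31 = 362824.
Orbits for period 1736: 362824 / 1736 = 209.

209 orbits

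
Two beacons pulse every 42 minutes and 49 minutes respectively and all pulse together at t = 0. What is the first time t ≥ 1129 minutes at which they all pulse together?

1176 minutes

Joint pulses occur at multiples of LCM(42, 49).
42 = 2 × 3 × 7
49 = 7^2
LCM(42, 49) = 2 × 3 × 7^2 = 294.
Smallest multiple of 294 that is ≥ 1129: ⌈1129/294⌉ × 294 = 4 × 294 = 1176.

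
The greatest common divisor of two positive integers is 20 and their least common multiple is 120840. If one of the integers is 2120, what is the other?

For two integers, gcd × lcm = product, so the other is (20 × 120840) / 2120 = 2416800 / 2120 = 1140.

1140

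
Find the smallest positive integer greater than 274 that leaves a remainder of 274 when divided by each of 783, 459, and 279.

N − 274 must be a common multiple of 783, 459, and 279.
783 = 3^3 × 29
459 = 3^3 × 17
279 = 3^2 × 31
LCM(783, 459, 279) = 3^3 × 17 × 29 × 31 = 412641.
Smallest N > 274 is LCM + 274 = 412641 + 274 = 412915.

412915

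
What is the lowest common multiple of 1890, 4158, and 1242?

478170

1890 = 2 × 3^3 × 5 × 7
4158 = 2 × 3^3 × 7 × 11
1242 = 2 × 3^3 × 23
LCM(1890, 4158, 1242) = 2 × 3^3 × 5 × 7 × 11 × 23 = 478170.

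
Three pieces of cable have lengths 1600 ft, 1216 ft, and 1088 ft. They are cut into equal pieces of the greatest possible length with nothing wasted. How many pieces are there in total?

Piece length = gcd(1600, 1216, 1088).
1600 = 2^6 × 5^2
1216 = 2^6 × 19
1088 = 2^6 × 17
gcd(1600, 1216, 1088) = 2^6 = 64.
Total pieces = 1600/64 + 1216/64 + 1088/64 = 25 + 19 + 17 = 61.

61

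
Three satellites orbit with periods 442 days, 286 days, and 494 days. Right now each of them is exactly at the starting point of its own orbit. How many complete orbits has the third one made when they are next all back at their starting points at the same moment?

187 orbits

They are all back at their starting positions together after one LCM of the periods.
442 = 2 × 13 × 17
286 = 2 × 11 × 13
494 = 2 × 13 × 19
LCM(442, 286, 494) = 2 × 11 × 13 × 17 × 19 = 92378.
Orbits for period 494: 92378 / 494 = 187.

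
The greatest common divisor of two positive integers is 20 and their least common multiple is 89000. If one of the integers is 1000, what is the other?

For two integers, gcd × lcm = product, so the other is (20 × 89000) / 1000 = 1780000 / 1000 = 1780.

1780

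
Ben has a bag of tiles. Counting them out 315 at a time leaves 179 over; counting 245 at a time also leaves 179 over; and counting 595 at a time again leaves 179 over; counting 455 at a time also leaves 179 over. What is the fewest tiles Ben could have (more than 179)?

N − 179 must be a common multiple of 315, 245, 595, and 455.
315 = 3^2 × 5 × 7
245 = 5 × 7^2
595 = 5 × 7 × 17
455 = 5 × 7 × 13
LCM(315, 245, 595, 455) = 3^2 × 5 × 7^2 × 13 × 17 = 487305.
Smallest N > 179 is LCM + 179 = 487305 + 179 = 487484.

487484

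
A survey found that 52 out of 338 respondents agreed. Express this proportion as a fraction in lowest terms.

2/13

52 = 2^2 × 13
338 = 2 × 13^2
gcd(52, 338) = 2 × 13 = 26.
Divide numerator and denominator by 26: 52/338 = 2/13.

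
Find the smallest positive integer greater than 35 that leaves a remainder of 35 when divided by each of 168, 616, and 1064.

35147

N − 35 must be a common multiple of 168, 616, and 1064.
168 = 2^3 × 3 × 7
616 = 2^3 × 7 × 11
1064 = 2^3 × 7 × 19
LCM(168, 616, 1064) = 2^3 × 3 × 7 × 11 × 19 = 35112.
Smallest N > 35 is LCM + 35 = 35112 + 35 = 35147.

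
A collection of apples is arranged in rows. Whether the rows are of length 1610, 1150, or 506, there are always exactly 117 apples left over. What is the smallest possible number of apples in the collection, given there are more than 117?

88667

N − 117 must be a common multiple of 1610, 1150, and 506.
1610 = 2 × 5 × 7 × 23
1150 = 2 × 5^2 × 23
506 = 2 × 11 × 23
LCM(1610, 1150, 506) = 2 × 5^2 × 7 × 11 × 23 = 88550.
Smallest N > 117 is LCM + 117 = 88550 + 117 = 88667.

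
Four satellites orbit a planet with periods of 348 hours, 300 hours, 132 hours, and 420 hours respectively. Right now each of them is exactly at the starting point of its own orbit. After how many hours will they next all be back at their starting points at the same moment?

They coincide at every common multiple of the periods; the first is the LCM.
348 = 2^2 × 3 × 29
300 = 2^2 × 3 × 5^2
132 = 2^2 × 3 × 11
420 = 2^2 × 3 × 5 × 7
LCM(348, 300, 132, 420) = 2^2 × 3 × 5^2 × 7 × 11 × 29 = 669900.

669900 hours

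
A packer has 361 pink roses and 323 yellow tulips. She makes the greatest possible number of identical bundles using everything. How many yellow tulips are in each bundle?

17

Number of bundles = gcd(361, 323).
361 = 19^2
323 = 17 × 19
gcd(361, 323) = 19.
yellow tulips per bundle = 323 / 19 = 17.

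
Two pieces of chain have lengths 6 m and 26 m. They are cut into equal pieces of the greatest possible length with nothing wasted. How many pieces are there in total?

16

Piece length = gcd(6, 26).
6 = 2 × 3
26 = 2 × 13
gcd(6, 26) = 2.
Total pieces = 6/2 + 26/2 = 3 + 13 = 16.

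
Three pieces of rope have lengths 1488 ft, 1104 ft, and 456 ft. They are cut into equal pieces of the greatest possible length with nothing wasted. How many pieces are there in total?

Piece length = gcd(1488, 1104, 456).
1488 = 2^4 × 3 × 31
1104 = 2^4 × 3 × 23
456 = 2^3 × 3 × 19
gcd(1488, 1104, 456) = 2^3 × 3 = 24.
Total pieces = 1488/24 + 1104/24 + 456/24 = 62 + 46 + 19 = 127.

127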